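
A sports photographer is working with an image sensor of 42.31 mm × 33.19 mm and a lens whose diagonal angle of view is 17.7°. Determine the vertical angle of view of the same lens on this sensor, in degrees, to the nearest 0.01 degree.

Sensor diagonal = √(42.31² + 33.19²) = √2891.7122 ≈ 53.7746 mm.
From the diagonal AOV: f = 53.7746 / (2·tan(8.85°)) = 53.7746 / 0.31140 ≈ 172.6846 mm.
Vertical AOV = 2·arctan(33.19 / (2 × 172.6846)) = 2·arctan(0.09610) ≈ 10.9785°.

10.98°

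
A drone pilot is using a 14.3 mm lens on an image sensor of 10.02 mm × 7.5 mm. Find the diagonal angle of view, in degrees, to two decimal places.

Sensor diagonal = √(10.02² + 7.5²) = √156.6504 ≈ 12.5160 mm.
Angle of view α = 2·arctan(d/2f) with d = 12.5160 mm and f = 14.3 mm.
d/2f = 0.43762; arctan(0.43762) ≈ 23.6353°, so α ≈ 47.2705°.

47.27°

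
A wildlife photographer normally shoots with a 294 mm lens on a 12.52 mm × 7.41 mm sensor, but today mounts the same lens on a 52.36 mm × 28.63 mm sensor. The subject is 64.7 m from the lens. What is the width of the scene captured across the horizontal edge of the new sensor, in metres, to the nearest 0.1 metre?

11.5 m

The focal length stays 294 mm; the relevant sensor dimension is now w = 52.36 mm. Object distance dₒ = 64.7 m = 64700 mm.
Thin-lens field width W = w·(dₒ − f)/f = 52.36 × (64700 − 294)/294 ≈ 11470.402 mm = 11.4704 m.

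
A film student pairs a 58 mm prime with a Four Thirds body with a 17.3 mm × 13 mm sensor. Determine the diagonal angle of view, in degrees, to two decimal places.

Sensor diagonal = √(17.3² + 13²) = √468.2900 ≈ 21.6400 mm.
Angle of view α = 2·arctan(d/2f) with d = 21.6400 mm and f = 58 mm.
d/2f = 0.18655; arctan(0.18655) ≈ 10.5672°, so α ≈ 21.1343°.

21.13°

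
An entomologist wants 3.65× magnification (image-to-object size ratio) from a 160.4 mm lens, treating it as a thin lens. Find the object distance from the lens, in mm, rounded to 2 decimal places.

204.35 mm

With m = dᵢ/dₒ and 1/f = 1/dₒ + 1/dᵢ, substituting dᵢ = m·dₒ gives 1/f = (1 + 1/m)/dₒ, hence dₒ = f·(1 + 1/m).
dₒ = 160.4 × (1 + 1/3.65) = 160.4 × 1.27397 ≈ 204.345 mm.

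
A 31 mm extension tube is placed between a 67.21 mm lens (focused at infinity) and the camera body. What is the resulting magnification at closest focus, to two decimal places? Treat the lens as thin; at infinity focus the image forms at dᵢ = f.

0.46×

The tube moves the image plane from f to f + e, so dᵢ = 67.21 + 31 = 98.21 mm. Focus is achieved when 1/f = 1/dₒ + 1/dᵢ, giving dₒ = 1/(1/f − 1/(f+e)).
Magnification m = dᵢ/dₒ = (f+e)·(1/f − 1/(f+e)) = e/f = 31/67.21 ≈ 0.4612.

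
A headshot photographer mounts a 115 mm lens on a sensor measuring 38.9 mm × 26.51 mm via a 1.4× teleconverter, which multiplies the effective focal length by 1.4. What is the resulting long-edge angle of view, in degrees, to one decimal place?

13.8°

Effective focal length f = 115 × 1.4 = 161 mm.
α = 2·arctan(38.9 / (2 × 161)) = 2·arctan(0.12081) ≈ 13.7768°.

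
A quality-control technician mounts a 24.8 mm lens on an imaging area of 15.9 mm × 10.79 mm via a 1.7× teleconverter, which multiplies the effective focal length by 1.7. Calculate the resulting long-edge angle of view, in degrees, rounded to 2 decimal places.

Effective focal length f = 24.8 × 1.7 = 42.16 mm.
α = 2·arctan(15.9 / (2 × 42.16)) = 2·arctan(0.18857) ≈ 21.3574°.

21.36°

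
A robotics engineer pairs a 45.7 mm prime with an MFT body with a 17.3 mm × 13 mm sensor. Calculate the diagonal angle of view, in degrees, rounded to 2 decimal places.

26.64°

Sensor diagonal = √(17.3² + 13²) = √468.2900 ≈ 21.6400 mm.
Angle of view α = 2·arctan(d/2f) with d = 21.6400 mm and f = 45.7 mm.
d/2f = 0.23676; arctan(0.23676) ≈ 13.3202°, so α ≈ 26.6403°.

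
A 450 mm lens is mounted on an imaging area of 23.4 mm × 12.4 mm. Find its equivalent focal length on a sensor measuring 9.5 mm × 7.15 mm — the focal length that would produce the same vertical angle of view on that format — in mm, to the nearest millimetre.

259 mm

Equal angle of view means equal height/f ratio, so f₂ = f₁ · (height₂/height₁) = 450 × 7.15/12.4.
f₂ = 450 × 0.57661 ≈ 259.476 mm.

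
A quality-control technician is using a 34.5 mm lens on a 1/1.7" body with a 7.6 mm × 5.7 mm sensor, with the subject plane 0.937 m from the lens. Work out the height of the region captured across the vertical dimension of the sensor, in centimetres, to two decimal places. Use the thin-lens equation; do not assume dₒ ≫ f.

dₒ: 0.937 m = 937 mm.
Similar triangles through the lens centre give W/dₒ = h/dᵢ; with 1/f = 1/dₒ + 1/dᵢ this gives W = h·(dₒ − f)/f.
W = 5.7 mm × (937 − 34.5) / 34.5 = 5.7 × 26.1594 ≈ 149.109 mm = 14.9109 cm.

14.91 cm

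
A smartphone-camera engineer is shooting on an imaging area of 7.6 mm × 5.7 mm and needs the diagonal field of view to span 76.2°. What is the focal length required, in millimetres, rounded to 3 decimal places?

6.058 mm

Sensor diagonal = √(7.6² + 5.7²) = √90.2500 ≈ 9.5000 mm.
From α = 2·arctan(d/2f) we get f = d / (2·tan(α/2)).
With d = 9.5000 mm and α/2 = 38.1°, tan(α/2) ≈ 0.78410, so f ≈ 9.5000 / 1.56820 ≈ 6.0579 mm.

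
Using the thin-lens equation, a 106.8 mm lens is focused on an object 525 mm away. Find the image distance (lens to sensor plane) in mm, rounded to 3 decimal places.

1/dᵢ = 1/f − 1/dₒ = 1/106.8 − 1/525 = 0.0074585 mm⁻¹.
dᵢ = 1/0.0074585 ≈ 134.0746 mm.

134.075 mm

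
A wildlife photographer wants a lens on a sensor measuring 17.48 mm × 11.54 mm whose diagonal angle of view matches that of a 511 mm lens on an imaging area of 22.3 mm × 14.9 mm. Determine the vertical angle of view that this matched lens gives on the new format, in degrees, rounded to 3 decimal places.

Sensor diagonal = √(22.3² + 14.9²) = √719.3000 ≈ 26.8198 mm.
Sensor diagonal = √(17.48² + 11.54²) = √438.7220 ≈ 20.9457 mm.
Equal diagonal AOV ⇒ f₂ = f₁ · 20.9457/26.8198 = 511 × 0.78098 ≈ 399.0806 mm.
Vertical AOV on the new format = 2·arctan(11.54 / (2 × 399.0806)) = 2·arctan(0.01446) ≈ 1.6567°.

1.657°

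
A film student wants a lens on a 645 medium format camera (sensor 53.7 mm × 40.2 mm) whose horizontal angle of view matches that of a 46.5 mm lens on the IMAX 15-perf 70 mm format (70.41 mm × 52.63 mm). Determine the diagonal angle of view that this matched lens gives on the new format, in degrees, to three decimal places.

86.805°

Equal horizontal AOV ⇒ f₂ = f₁ · 53.7/70.41 = 46.5 × 0.76268 ≈ 35.4644 mm.
Sensor diagonal = √(53.7² + 40.2²) = √4499.7300 ≈ 67.0800 mm.
Diagonal AOV on the new format = 2·arctan(67.0800 / (2 × 35.4644)) = 2·arctan(0.94574) ≈ 86.8051°.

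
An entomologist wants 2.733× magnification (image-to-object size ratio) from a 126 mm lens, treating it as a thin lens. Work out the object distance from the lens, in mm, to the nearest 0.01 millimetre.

With m = dᵢ/dₒ and 1/f = 1/dₒ + 1/dᵢ, substituting dᵢ = m·dₒ gives 1/f = (1 + 1/m)/dₒ, hence dₒ = f·(1 + 1/m).
dₒ = 126 × (1 + 1/2.733) = 126 × 1.36590 ≈ 172.103 mm.

172.10 mm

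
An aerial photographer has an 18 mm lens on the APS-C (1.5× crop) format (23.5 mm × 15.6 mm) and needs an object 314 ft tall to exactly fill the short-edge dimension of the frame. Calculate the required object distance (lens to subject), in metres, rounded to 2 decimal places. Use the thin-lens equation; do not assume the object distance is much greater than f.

W: 314 ft × 304.8 mm/ft = 95707.20 mm.
Magnification m = h/W = dᵢ/dₒ; combined with 1/f = 1/dₒ + 1/dᵢ this gives dₒ = f·(1 + W/h).
dₒ = 18 mm × (1 + 95707.2/15.6) = 18 × 6136.0767 ≈ 110449.381 mm = 110.449 m.

110.45 m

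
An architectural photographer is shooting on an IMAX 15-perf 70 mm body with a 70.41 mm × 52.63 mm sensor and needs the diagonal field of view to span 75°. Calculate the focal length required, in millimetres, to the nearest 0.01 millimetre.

57.28 mm

Sensor diagonal = √(70.41² + 52.63²) = √7727.4850 ≈ 87.9061 mm.
From α = 2·arctan(d/2f) we get f = d / (2·tan(α/2)).
With d = 87.9061 mm and α/2 = 37.5°, tan(α/2) ≈ 0.76733, so f ≈ 87.9061 / 1.53465 ≈ 57.2807 mm.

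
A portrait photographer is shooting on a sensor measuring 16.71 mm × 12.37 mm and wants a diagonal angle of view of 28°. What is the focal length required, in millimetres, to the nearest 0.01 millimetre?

41.69 mm

Sensor diagonal = √(16.71² + 12.37²) = √432.2410 ≈ 20.7904 mm.
From α = 2·arctan(d/2f) we get f = d / (2·tan(α/2)).
With d = 20.7904 mm and α/2 = 14°, tan(α/2) ≈ 0.24933, so f ≈ 20.7904 / 0.49866 ≈ 41.6929 mm.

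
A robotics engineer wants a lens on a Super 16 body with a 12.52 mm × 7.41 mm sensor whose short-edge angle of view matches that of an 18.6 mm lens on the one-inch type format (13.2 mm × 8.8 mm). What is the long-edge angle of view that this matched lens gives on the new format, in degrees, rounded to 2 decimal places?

Equal short-edge AOV ⇒ f₂ = f₁ · 7.41/8.8 = 18.6 × 0.84205 ≈ 15.6620 mm.
Long-edge AOV on the new format = 2·arctan(12.52 / (2 × 15.6620)) = 2·arctan(0.39969) ≈ 43.5724°.

43.57°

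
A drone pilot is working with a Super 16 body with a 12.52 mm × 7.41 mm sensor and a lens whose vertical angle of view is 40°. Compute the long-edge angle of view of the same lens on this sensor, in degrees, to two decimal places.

63.18°

From the vertical AOV: f = 7.41 / (2·tan(20°)) = 7.41 / 0.72794 ≈ 10.1794 mm.
Long-edge AOV = 2·arctan(12.52 / (2 × 10.1794)) = 2·arctan(0.61497) ≈ 63.1803°.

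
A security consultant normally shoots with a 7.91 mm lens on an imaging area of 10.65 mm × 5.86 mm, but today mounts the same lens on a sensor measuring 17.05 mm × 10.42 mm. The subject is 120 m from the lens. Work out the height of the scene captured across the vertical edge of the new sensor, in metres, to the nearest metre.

The focal length stays 7.91 mm; the relevant sensor dimension is now h = 10.42 mm. Object distance dₒ = 120 m = 120000 mm.
Thin-lens field height W = h·(dₒ − f)/f = 10.42 × (120000 − 7.91)/7.91 ≈ 158067.962 mm = 158.068 m.

158 m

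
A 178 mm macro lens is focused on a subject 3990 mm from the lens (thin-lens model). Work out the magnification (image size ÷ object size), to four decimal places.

Thin lens: 1/f = 1/dₒ + 1/dᵢ → 1/dᵢ = 1/178 − 1/3990 = 0.0053674 mm⁻¹, so dᵢ ≈ 186.3116 mm.
Magnification m = dᵢ/dₒ = 186.3116/3990 ≈ 0.04669.

0.0467×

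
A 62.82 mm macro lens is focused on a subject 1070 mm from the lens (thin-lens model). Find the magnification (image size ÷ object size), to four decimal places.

0.0624×

Thin lens: 1/f = 1/dₒ + 1/dᵢ → 1/dᵢ = 1/62.82 − 1/1070 = 0.0149839 mm⁻¹, so dᵢ ≈ 66.7382 mm.
Magnification m = dᵢ/dₒ = 66.7382/1070 ≈ 0.06237.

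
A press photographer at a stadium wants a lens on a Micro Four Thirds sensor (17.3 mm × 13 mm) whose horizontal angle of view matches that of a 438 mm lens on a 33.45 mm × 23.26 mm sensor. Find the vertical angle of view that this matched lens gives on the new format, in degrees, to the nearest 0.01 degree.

Equal horizontal AOV ⇒ f₂ = f₁ · 17.3/33.45 = 438 × 0.51719 ≈ 226.5291 mm.
Vertical AOV on the new format = 2·arctan(13 / (2 × 226.5291)) = 2·arctan(0.02869) ≈ 3.2872°.

3.29°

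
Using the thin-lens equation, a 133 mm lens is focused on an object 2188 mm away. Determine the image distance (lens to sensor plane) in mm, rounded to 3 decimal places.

141.608 mm

1/dᵢ = 1/f − 1/dₒ = 1/133 − 1/2188 = 0.0070618 mm⁻¹.
dᵢ = 1/0.0070618 ≈ 141.6078 mm.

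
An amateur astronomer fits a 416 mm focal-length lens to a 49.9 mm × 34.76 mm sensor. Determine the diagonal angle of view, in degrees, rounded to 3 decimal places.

Sensor diagonal = √(49.9² + 34.76²) = √3698.2676 ≈ 60.8134 mm.
Angle of view α = 2·arctan(d/2f) with d = 60.8134 mm and f = 416 mm.
d/2f = 0.07309; arctan(0.07309) ≈ 4.1805°, so α ≈ 8.3610°.

8.361°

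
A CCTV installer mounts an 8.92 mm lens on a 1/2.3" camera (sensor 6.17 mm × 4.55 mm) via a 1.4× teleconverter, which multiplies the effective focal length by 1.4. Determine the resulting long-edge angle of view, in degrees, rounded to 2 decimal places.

27.75°

Effective focal length f = 8.92 × 1.4 = 12.488 mm.
α = 2·arctan(6.17 / (2 × 12.488)) = 2·arctan(0.24704) ≈ 27.7527°.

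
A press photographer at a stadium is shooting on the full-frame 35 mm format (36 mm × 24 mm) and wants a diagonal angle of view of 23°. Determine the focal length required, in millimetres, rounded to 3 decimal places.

Sensor diagonal = √(36² + 24²) = √1872.0000 ≈ 43.2666 mm.
From α = 2·arctan(d/2f) we get f = d / (2·tan(α/2)).
With d = 43.2666 mm and α/2 = 11.5°, tan(α/2) ≈ 0.20345, so f ≈ 43.2666 / 0.40690 ≈ 106.3311 mm.

106.331 mm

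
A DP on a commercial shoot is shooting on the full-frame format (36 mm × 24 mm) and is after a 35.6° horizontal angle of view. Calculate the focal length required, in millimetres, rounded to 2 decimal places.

56.06 mm

From α = 2·arctan(w/2f) we get f = w / (2·tan(α/2)).
With w = 36 mm and α/2 = 17.8°, tan(α/2) ≈ 0.32106, so f ≈ 36 / 0.64213 ≈ 56.0634 mm.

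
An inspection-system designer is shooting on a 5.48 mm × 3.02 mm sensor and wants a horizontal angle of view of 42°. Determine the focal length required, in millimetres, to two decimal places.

From α = 2·arctan(w/2f) we get f = w / (2·tan(α/2)).
With w = 5.48 mm and α/2 = 21°, tan(α/2) ≈ 0.38386, so f ≈ 5.48 / 0.76773 ≈ 7.1379 mm.

7.14 mm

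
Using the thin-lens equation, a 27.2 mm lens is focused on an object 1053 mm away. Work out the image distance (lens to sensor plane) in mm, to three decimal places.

1/dᵢ = 1/f − 1/dₒ = 1/27.2 − 1/1053 = 0.0358150 mm⁻¹.
dᵢ = 1/0.0358150 ≈ 27.9212 mm.

27.921 mm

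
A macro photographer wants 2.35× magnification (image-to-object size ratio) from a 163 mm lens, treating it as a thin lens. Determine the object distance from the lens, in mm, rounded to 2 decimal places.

With m = dᵢ/dₒ and 1/f = 1/dₒ + 1/dᵢ, substituting dᵢ = m·dₒ gives 1/f = (1 + 1/m)/dₒ, hence dₒ = f·(1 + 1/m).
dₒ = 163 × (1 + 1/2.35) = 163 × 1.42553 ≈ 232.362 mm.

232.36 mm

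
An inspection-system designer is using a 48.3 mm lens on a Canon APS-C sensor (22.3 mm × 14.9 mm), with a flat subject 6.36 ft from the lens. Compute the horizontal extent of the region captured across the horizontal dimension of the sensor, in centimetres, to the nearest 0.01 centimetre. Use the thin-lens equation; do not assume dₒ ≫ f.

87.27 cm

dₒ: 6.36 ft × 304.8 mm/ft = 1938.53 mm.
Similar triangles through the lens centre give W/dₒ = w/dᵢ; with 1/f = 1/dₒ + 1/dᵢ this gives W = w·(dₒ − f)/f.
W = 22.3 mm × (1938.53 − 48.3) / 48.3 = 22.3 × 39.1352 ≈ 872.714 mm = 87.2714 cm.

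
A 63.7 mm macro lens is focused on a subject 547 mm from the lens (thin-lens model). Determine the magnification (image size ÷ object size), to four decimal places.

Thin lens: 1/f = 1/dₒ + 1/dᵢ → 1/dᵢ = 1/63.7 − 1/547 = 0.0138704 mm⁻¹, so dᵢ ≈ 72.0958 mm.
Magnification m = dᵢ/dₒ = 72.0958/547 ≈ 0.13180.

0.1318×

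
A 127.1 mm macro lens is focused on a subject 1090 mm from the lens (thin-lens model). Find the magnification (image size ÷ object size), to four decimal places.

Thin lens: 1/f = 1/dₒ + 1/dᵢ → 1/dᵢ = 1/127.1 − 1/1090 = 0.0069504 mm⁻¹, so dᵢ ≈ 143.8768 mm.
Magnification m = dᵢ/dₒ = 143.8768/1090 ≈ 0.13200.

0.1320×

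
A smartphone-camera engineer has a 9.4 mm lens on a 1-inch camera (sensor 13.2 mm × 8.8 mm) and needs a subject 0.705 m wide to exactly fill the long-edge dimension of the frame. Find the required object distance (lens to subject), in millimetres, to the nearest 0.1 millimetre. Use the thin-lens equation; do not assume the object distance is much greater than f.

W: 0.705 m = 705 mm.
Magnification m = w/W = dᵢ/dₒ; combined with 1/f = 1/dₒ + 1/dᵢ this gives dₒ = f·(1 + W/w).
dₒ = 9.4 mm × (1 + 705/13.2) = 9.4 × 54.4091 ≈ 511.445 mm.

511.4 mm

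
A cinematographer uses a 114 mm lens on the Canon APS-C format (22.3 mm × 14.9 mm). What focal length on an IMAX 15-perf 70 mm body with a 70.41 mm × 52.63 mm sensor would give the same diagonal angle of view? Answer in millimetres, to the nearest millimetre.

Sensor diagonal = √(22.3² + 14.9²) = √719.3000 ≈ 26.8198 mm.
Sensor diagonal = √(70.41² + 52.63²) = √7727.4850 ≈ 87.9061 mm.
Equal angle of view means equal diagonal/f ratio, so f₂ = f₁ · (diagonal₂/diagonal₁) = 114 × 87.9061/26.8198.
f₂ = 114 × 3.27766 ≈ 373.653 mm.

374 mm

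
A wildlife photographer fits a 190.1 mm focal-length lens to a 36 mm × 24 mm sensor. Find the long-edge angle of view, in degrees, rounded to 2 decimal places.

10.82°

Angle of view α = 2·arctan(w/2f) with w = 36 mm and f = 190.1 mm.
w/2f = 0.09469; arctan(0.09469) ≈ 5.4090°, so α ≈ 10.8181°.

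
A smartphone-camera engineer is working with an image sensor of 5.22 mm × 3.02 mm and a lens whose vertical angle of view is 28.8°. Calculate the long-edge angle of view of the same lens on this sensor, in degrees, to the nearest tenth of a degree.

From the vertical AOV: f = 3.02 / (2·tan(14.4°)) = 3.02 / 0.51351 ≈ 5.8811 mm.
Long-edge AOV = 2·arctan(5.22 / (2 × 5.8811)) = 2·arctan(0.44380) ≈ 47.8630°.

47.9°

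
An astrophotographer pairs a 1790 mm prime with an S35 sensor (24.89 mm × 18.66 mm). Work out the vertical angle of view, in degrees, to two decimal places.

0.60°

Angle of view α = 2·arctan(h/2f) with h = 18.66 mm and f = 1790 mm.
h/2f = 0.00521; arctan(0.00521) ≈ 0.2986°, so α ≈ 0.5973°.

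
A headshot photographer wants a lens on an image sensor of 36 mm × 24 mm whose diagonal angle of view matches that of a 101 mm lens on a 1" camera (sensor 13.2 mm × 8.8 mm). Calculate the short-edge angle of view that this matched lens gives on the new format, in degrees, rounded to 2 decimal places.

Sensor diagonal = √(13.2² + 8.8²) = √251.6800 ≈ 15.8644 mm.
Sensor diagonal = √(36² + 24²) = √1872.0000 ≈ 43.2666 mm.
Equal diagonal AOV ⇒ f₂ = f₁ · 43.2666/15.8644 = 101 × 2.72727 ≈ 275.4545 mm.
Short-edge AOV on the new format = 2·arctan(24 / (2 × 275.4545)) = 2·arctan(0.04356) ≈ 4.9890°.

4.99°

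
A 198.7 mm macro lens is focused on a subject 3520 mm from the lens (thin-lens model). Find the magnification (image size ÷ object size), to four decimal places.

Thin lens: 1/f = 1/dₒ + 1/dᵢ → 1/dᵢ = 1/198.7 − 1/3520 = 0.0047486 mm⁻¹, so dᵢ ≈ 210.5874 mm.
Magnification m = dᵢ/dₒ = 210.5874/3520 ≈ 0.05983.

0.0598×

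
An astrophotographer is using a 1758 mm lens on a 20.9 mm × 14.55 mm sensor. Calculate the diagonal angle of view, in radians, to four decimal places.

Sensor diagonal = √(20.9² + 14.55²) = √648.5125 ≈ 25.4659 mm.
Angle of view α = 2·arctan(d/2f) with d = 25.4659 mm and f = 1758 mm.
d/2f = 0.00724; arctan(0.00724) ≈ 0.0072 rad, so α ≈ 0.0145 rad.

0.0145 rad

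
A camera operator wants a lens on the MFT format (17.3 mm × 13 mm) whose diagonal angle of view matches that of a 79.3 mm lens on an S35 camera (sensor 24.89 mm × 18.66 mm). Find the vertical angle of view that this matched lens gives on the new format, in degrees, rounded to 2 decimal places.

Sensor diagonal = √(24.89² + 18.66²) = √967.7077 ≈ 31.1080 mm.
Sensor diagonal = √(17.3² + 13²) = √468.2900 ≈ 21.6400 mm.
Equal diagonal AOV ⇒ f₂ = f₁ · 21.6400/31.1080 = 79.3 × 0.69564 ≈ 55.1644 mm.
Vertical AOV on the new format = 2·arctan(13 / (2 × 55.1644)) = 2·arctan(0.11783) ≈ 13.4403°.

13.44°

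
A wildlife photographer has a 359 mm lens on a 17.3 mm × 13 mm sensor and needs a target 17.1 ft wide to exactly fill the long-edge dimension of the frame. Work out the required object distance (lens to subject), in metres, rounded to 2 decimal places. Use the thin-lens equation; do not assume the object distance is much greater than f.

108.52 m

W: 17.1 ft × 304.8 mm/ft = 5212.08 mm.
Magnification m = w/W = dᵢ/dₒ; combined with 1/f = 1/dₒ + 1/dᵢ this gives dₒ = f·(1 + W/w).
dₒ = 359 mm × (1 + 5212.08/17.3) = 359 × 302.2763 ≈ 108517.188 mm = 108.517 m.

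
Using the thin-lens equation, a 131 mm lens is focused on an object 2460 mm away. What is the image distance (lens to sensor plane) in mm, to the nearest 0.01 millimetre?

138.37 mm

1/dᵢ = 1/f − 1/dₒ = 1/131 − 1/2460 = 0.0072271 mm⁻¹.
dᵢ = 1/0.0072271 ≈ 138.3684 mm.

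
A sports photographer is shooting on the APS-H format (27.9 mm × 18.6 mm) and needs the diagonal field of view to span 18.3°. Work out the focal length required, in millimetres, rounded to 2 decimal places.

104.09 mm

Sensor diagonal = √(27.9² + 18.6²) = √1124.3700 ≈ 33.5316 mm.
From α = 2·arctan(d/2f) we get f = d / (2·tan(α/2)).
With d = 33.5316 mm and α/2 = 9.15°, tan(α/2) ≈ 0.16107, so f ≈ 33.5316 / 0.32214 ≈ 104.0907 mm.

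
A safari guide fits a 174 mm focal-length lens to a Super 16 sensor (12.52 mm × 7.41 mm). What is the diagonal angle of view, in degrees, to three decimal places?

Sensor diagonal = √(12.52² + 7.41²) = √211.6585 ≈ 14.5485 mm.
Angle of view α = 2·arctan(d/2f) with d = 14.5485 mm and f = 174 mm.
d/2f = 0.04181; arctan(0.04181) ≈ 2.3939°, so α ≈ 4.7878°.

4.788°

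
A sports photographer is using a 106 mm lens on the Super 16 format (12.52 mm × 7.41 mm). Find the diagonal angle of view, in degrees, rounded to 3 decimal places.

Sensor diagonal = √(12.52² + 7.41²) = √211.6585 ≈ 14.5485 mm.
Angle of view α = 2·arctan(d/2f) with d = 14.5485 mm and f = 106 mm.
d/2f = 0.06862; arctan(0.06862) ≈ 3.9258°, so α ≈ 7.8515°.

7.852°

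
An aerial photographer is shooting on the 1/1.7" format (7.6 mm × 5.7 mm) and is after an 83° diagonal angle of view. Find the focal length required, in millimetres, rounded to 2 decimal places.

Sensor diagonal = √(7.6² + 5.7²) = √90.2500 ≈ 9.5000 mm.
From α = 2·arctan(d/2f) we get f = d / (2·tan(α/2)).
With d = 9.5000 mm and α/2 = 41.5°, tan(α/2) ≈ 0.88473, so f ≈ 9.5000 / 1.76945 ≈ 5.3689 mm.

5.37 mm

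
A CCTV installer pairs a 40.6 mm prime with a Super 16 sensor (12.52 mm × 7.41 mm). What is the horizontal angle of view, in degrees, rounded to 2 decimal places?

17.53°

Angle of view α = 2·arctan(w/2f) with w = 12.52 mm and f = 40.6 mm.
w/2f = 0.15419; arctan(0.15419) ≈ 8.7652°, so α ≈ 17.5305°.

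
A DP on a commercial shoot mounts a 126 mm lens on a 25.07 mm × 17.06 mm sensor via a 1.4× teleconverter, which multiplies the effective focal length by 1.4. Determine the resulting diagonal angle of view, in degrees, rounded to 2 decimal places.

9.83°

Effective focal length f = 126 × 1.4 = 176.4 mm.
Sensor diagonal = √(25.07² + 17.06²) = √919.5485 ≈ 30.3241 mm.
α = 2·arctan(30.324 / (2 × 176.4)) = 2·arctan(0.08595) ≈ 9.8253°.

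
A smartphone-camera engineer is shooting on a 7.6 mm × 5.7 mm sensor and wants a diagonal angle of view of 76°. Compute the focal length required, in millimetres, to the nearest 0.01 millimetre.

6.08 mm

Sensor diagonal = √(7.6² + 5.7²) = √90.2500 ≈ 9.5000 mm.
From α = 2·arctan(d/2f) we get f = d / (2·tan(α/2)).
With d = 9.5000 mm and α/2 = 38°, tan(α/2) ≈ 0.78129, so f ≈ 9.5000 / 1.56257 ≈ 6.0797 mm.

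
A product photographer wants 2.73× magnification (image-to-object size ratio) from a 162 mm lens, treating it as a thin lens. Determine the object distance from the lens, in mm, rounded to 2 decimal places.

221.34 mm

With m = dᵢ/dₒ and 1/f = 1/dₒ + 1/dᵢ, substituting dᵢ = m·dₒ gives 1/f = (1 + 1/m)/dₒ, hence dₒ = f·(1 + 1/m).
dₒ = 162 × (1 + 1/2.73) = 162 × 1.36630 ≈ 221.341 mm.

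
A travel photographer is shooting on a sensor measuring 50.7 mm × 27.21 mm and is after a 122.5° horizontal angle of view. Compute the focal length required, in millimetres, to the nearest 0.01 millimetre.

From α = 2·arctan(w/2f) we get f = w / (2·tan(α/2)).
With w = 50.7 mm and α/2 = 61.25°, tan(α/2) ≈ 1.82276, so f ≈ 50.7 / 3.64552 ≈ 13.9075 mm.

13.91 mm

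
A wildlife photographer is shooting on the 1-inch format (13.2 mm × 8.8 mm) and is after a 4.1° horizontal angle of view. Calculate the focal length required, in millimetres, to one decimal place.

From α = 2·arctan(w/2f) we get f = w / (2·tan(α/2)).
With w = 13.2 mm and α/2 = 2.05°, tan(α/2) ≈ 0.03579, so f ≈ 13.2 / 0.07159 ≈ 184.3857 mm.

184.4 mm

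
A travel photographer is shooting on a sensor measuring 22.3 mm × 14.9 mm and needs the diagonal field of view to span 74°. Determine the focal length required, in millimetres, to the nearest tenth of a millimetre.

Sensor diagonal = √(22.3² + 14.9²) = √719.3000 ≈ 26.8198 mm.
From α = 2·arctan(d/2f) we get f = d / (2·tan(α/2)).
With d = 26.8198 mm and α/2 = 37°, tan(α/2) ≈ 0.75355, so f ≈ 26.8198 / 1.50711 ≈ 17.7955 mm.

17.8 mm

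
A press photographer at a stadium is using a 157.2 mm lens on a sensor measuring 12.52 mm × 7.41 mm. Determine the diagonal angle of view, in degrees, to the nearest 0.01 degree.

5.30°

Sensor diagonal = √(12.52² + 7.41²) = √211.6585 ≈ 14.5485 mm.
Angle of view α = 2·arctan(d/2f) with d = 14.5485 mm and f = 157.2 mm.
d/2f = 0.04627; arctan(0.04627) ≈ 2.6494°, so α ≈ 5.2988°.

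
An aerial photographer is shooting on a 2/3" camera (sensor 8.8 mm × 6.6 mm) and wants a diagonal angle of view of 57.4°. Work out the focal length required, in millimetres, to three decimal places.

10.046 mm

Sensor diagonal = √(8.8² + 6.6²) = √121.0000 ≈ 11.0000 mm.
From α = 2·arctan(d/2f) we get f = d / (2·tan(α/2)).
With d = 11.0000 mm and α/2 = 28.7°, tan(α/2) ≈ 0.54748, so f ≈ 11.0000 / 1.09497 ≈ 10.0460 mm.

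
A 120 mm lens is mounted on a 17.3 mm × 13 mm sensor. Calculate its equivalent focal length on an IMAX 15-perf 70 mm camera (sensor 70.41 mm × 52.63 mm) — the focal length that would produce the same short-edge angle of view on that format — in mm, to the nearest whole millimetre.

Equal angle of view means equal height/f ratio, so f₂ = f₁ · (height₂/height₁) = 120 × 52.63/13.
f₂ = 120 × 4.04846 ≈ 485.815 mm.

486 mm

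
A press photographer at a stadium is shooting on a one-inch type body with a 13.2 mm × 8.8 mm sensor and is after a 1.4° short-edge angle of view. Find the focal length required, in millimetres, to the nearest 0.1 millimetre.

From α = 2·arctan(h/2f) we get f = h / (2·tan(α/2)).
With h = 8.8 mm and α/2 = 0.7°, tan(α/2) ≈ 0.01222, so f ≈ 8.8 / 0.02444 ≈ 360.1270 mm.

360.1 mm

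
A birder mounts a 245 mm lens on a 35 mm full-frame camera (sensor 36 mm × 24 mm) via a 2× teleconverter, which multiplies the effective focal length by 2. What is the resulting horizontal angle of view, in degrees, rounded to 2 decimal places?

4.21°

Effective focal length f = 245 × 2 = 490 mm.
α = 2·arctan(36 / (2 × 490)) = 2·arctan(0.03673) ≈ 4.2076°.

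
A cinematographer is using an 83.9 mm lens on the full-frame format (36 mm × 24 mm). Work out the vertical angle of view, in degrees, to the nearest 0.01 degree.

16.28°

Angle of view α = 2·arctan(h/2f) with h = 24 mm and f = 83.9 mm.
h/2f = 0.14303; arctan(0.14303) ≈ 8.1397°, so α ≈ 16.2793°.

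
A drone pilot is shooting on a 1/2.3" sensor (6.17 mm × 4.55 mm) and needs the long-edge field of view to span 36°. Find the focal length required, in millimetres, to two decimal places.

9.49 mm

From α = 2·arctan(w/2f) we get f = w / (2·tan(α/2)).
With w = 6.17 mm and α/2 = 18°, tan(α/2) ≈ 0.32492, so f ≈ 6.17 / 0.64984 ≈ 9.4947 mm.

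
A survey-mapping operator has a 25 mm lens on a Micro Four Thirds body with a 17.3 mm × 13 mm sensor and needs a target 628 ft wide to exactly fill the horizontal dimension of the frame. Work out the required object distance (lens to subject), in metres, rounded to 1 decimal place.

276.6 m

W: 628 ft × 304.8 mm/ft = 191414.39 mm.
Magnification m = w/W = dᵢ/dₒ; combined with 1/f = 1/dₒ + 1/dᵢ this gives dₒ = f·(1 + W/w).
dₒ = 25 mm × (1 + 191414/17.3) = 25 × 11065.4158 ≈ 276635.396 mm = 276.635 m.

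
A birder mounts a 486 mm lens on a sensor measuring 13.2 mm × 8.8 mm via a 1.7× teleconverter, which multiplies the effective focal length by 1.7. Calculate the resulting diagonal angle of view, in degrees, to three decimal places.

1.100°

Effective focal length f = 486 × 1.7 = 826.2 mm.
Sensor diagonal = √(13.2² + 8.8²) = √251.6800 ≈ 15.8644 mm.
α = 2·arctan(15.864 / (2 × 826.2)) = 2·arctan(0.00960) ≈ 1.1001°.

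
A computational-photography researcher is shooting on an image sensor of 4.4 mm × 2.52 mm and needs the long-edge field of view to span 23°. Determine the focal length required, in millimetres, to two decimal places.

From α = 2·arctan(w/2f) we get f = w / (2·tan(α/2)).
With w = 4.4 mm and α/2 = 11.5°, tan(α/2) ≈ 0.20345, so f ≈ 4.4 / 0.40690 ≈ 10.8133 mm.

10.81 mm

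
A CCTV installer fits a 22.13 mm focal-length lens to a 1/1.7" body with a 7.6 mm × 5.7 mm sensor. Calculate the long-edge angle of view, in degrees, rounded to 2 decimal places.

19.49°

Angle of view α = 2·arctan(w/2f) with w = 7.6 mm and f = 22.13 mm.
w/2f = 0.17171; arctan(0.17171) ≈ 9.7434°, so α ≈ 19.4868°.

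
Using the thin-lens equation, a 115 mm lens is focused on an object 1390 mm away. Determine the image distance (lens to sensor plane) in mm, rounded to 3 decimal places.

1/dᵢ = 1/f − 1/dₒ = 1/115 − 1/1390 = 0.0079762 mm⁻¹.
dᵢ = 1/0.0079762 ≈ 125.3725 mm.

125.373 mm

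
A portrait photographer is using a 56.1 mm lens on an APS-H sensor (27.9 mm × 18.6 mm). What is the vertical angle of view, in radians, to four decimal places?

0.3286 rad

Angle of view α = 2·arctan(h/2f) with h = 18.6 mm and f = 56.1 mm.
h/2f = 0.16578; arctan(0.16578) ≈ 0.1643 rad, so α ≈ 0.3286 rad.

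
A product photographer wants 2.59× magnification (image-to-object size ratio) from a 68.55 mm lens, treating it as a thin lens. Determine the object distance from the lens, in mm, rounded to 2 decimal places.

With m = dᵢ/dₒ and 1/f = 1/dₒ + 1/dᵢ, substituting dᵢ = m·dₒ gives 1/f = (1 + 1/m)/dₒ, hence dₒ = f·(1 + 1/m).
dₒ = 68.55 × (1 + 1/2.59) = 68.55 × 1.38610 ≈ 95.017 mm.

95.02 mm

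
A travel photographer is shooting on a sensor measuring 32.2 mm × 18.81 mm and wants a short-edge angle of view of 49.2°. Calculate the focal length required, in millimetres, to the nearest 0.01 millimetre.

20.54 mm

From α = 2·arctan(h/2f) we get f = h / (2·tan(α/2)).
With h = 18.81 mm and α/2 = 24.6°, tan(α/2) ≈ 0.45784, so f ≈ 18.81 / 0.91567 ≈ 20.5423 mm.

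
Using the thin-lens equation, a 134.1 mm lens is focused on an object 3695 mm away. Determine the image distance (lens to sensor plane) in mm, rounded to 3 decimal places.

139.150 mm

1/dᵢ = 1/f − 1/dₒ = 1/134.1 − 1/3695 = 0.0071865 mm⁻¹.
dᵢ = 1/0.0071865 ≈ 139.1501 mm.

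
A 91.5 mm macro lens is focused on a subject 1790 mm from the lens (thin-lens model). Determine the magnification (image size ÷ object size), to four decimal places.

0.0539×

Thin lens: 1/f = 1/dₒ + 1/dᵢ → 1/dᵢ = 1/91.5 − 1/1790 = 0.0103703 mm⁻¹, so dᵢ ≈ 96.4292 mm.
Magnification m = dᵢ/dₒ = 96.4292/1790 ≈ 0.05387.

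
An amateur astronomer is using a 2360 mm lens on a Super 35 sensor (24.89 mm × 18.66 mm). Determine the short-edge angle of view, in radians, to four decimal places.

0.0079 rad

Angle of view α = 2·arctan(h/2f) with h = 18.66 mm and f = 2360 mm.
h/2f = 0.00395; arctan(0.00395) ≈ 0.0040 rad, so α ≈ 0.0079 rad.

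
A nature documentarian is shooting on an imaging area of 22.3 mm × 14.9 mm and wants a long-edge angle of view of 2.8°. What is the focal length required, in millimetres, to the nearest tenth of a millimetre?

456.2 mm

From α = 2·arctan(w/2f) we get f = w / (2·tan(α/2)).
With w = 22.3 mm and α/2 = 1.4°, tan(α/2) ≈ 0.02444, so f ≈ 22.3 / 0.04888 ≈ 456.2291 mm.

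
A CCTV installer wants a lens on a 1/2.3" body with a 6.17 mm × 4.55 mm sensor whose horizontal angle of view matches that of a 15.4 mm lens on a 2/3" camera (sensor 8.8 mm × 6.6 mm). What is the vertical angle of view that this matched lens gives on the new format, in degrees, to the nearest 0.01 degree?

Equal horizontal AOV ⇒ f₂ = f₁ · 6.17/8.8 = 15.4 × 0.70114 ≈ 10.7975 mm.
Vertical AOV on the new format = 2·arctan(4.55 / (2 × 10.7975)) = 2·arctan(0.21070) ≈ 23.7960°.

23.80°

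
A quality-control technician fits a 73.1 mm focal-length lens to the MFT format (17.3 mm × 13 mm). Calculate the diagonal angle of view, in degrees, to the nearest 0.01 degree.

16.84°

Sensor diagonal = √(17.3² + 13²) = √468.2900 ≈ 21.6400 mm.
Angle of view α = 2·arctan(d/2f) with d = 21.6400 mm and f = 73.1 mm.
d/2f = 0.14802; arctan(0.14802) ≈ 8.4196°, so α ≈ 16.8392°.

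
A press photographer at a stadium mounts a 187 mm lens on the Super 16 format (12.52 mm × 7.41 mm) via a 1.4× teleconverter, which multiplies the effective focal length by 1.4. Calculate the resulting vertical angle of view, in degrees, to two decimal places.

Effective focal length f = 187 × 1.4 = 261.8 mm.
α = 2·arctan(7.41 / (2 × 261.8)) = 2·arctan(0.01415) ≈ 1.6216°.

1.62°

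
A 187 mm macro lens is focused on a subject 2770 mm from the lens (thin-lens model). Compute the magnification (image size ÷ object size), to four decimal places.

Thin lens: 1/f = 1/dₒ + 1/dᵢ → 1/dᵢ = 1/187 − 1/2770 = 0.0049866 mm⁻¹, so dᵢ ≈ 200.5381 mm.
Magnification m = dᵢ/dₒ = 200.5381/2770 ≈ 0.07240.

0.0724×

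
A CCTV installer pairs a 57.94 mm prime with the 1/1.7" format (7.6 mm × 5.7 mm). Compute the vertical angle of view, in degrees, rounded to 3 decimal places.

Angle of view α = 2·arctan(h/2f) with h = 5.7 mm and f = 57.94 mm.
h/2f = 0.04919; arctan(0.04919) ≈ 2.8160°, so α ≈ 5.6321°.

5.632°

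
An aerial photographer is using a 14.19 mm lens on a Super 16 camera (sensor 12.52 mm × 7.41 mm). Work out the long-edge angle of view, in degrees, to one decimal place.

Angle of view α = 2·arctan(w/2f) with w = 12.52 mm and f = 14.19 mm.
w/2f = 0.44116; arctan(0.44116) ≈ 23.8049°, so α ≈ 47.6099°.

47.6°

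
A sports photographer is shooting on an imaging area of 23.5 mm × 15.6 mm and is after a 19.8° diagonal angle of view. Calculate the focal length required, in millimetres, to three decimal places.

80.808 mm

Sensor diagonal = √(23.5² + 15.6²) = √795.6100 ≈ 28.2066 mm.
From α = 2·arctan(d/2f) we get f = d / (2·tan(α/2)).
With d = 28.2066 mm and α/2 = 9.9°, tan(α/2) ≈ 0.17453, so f ≈ 28.2066 / 0.34906 ≈ 80.8081 mm.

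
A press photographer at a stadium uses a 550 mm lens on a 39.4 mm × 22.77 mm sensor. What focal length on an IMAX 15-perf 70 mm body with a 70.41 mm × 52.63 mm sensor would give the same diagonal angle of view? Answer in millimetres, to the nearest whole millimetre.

Sensor diagonal = √(39.4² + 22.77²) = √2070.8329 ≈ 45.5064 mm.
Sensor diagonal = √(70.41² + 52.63²) = √7727.4850 ≈ 87.9061 mm.
Equal angle of view means equal diagonal/f ratio, so f₂ = f₁ · (diagonal₂/diagonal₁) = 550 × 87.9061/45.5064.
f₂ = 550 × 1.93173 ≈ 1062.452 mm.

1062 mm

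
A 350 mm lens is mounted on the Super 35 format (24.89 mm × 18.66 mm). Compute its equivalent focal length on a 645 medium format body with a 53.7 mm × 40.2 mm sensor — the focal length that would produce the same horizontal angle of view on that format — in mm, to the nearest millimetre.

755 mm

Equal angle of view means equal width/f ratio, so f₂ = f₁ · (width₂/width₁) = 350 × 53.7/24.89.
f₂ = 350 × 2.15749 ≈ 755.123 mm.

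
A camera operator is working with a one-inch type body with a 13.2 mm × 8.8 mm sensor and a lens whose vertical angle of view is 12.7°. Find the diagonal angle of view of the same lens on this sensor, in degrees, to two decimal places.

From the vertical AOV: f = 8.8 / (2·tan(6.35°)) = 8.8 / 0.22257 ≈ 39.5383 mm.
Sensor diagonal = √(13.2² + 8.8²) = √251.6800 ≈ 15.8644 mm.
Diagonal AOV = 2·arctan(15.8644 / (2 × 39.5383)) = 2·arctan(0.20062) ≈ 22.6883°.

22.69°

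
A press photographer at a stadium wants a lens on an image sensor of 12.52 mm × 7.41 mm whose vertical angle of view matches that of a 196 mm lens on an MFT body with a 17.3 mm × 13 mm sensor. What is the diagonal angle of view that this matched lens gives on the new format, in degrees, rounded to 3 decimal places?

7.451°

Equal vertical AOV ⇒ f₂ = f₁ · 7.41/13 = 196 × 0.57000 ≈ 111.7200 mm.
Sensor diagonal = √(12.52² + 7.41²) = √211.6585 ≈ 14.5485 mm.
Diagonal AOV on the new format = 2·arctan(14.5485 / (2 × 111.7200)) = 2·arctan(0.06511) ≈ 7.4507°.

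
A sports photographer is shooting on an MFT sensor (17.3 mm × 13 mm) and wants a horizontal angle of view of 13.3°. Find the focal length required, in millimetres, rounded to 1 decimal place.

From α = 2·arctan(w/2f) we get f = w / (2·tan(α/2)).
With w = 17.3 mm and α/2 = 6.65°, tan(α/2) ≈ 0.11659, so f ≈ 17.3 / 0.23318 ≈ 74.1926 mm.

74.2 mm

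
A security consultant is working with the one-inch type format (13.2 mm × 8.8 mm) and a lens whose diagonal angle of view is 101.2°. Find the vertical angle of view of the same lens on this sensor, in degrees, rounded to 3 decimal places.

Sensor diagonal = √(13.2² + 8.8²) = √251.6800 ≈ 15.8644 mm.
From the diagonal AOV: f = 15.8644 / (2·tan(50.6°)) = 15.8644 / 2.43484 ≈ 6.5156 mm.
Vertical AOV = 2·arctan(8.8 / (2 × 6.5156)) = 2·arctan(0.67530) ≈ 68.0626°.

68.063°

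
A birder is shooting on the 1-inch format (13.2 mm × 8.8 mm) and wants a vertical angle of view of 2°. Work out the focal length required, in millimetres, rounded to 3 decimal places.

From α = 2·arctan(h/2f) we get f = h / (2·tan(α/2)).
With h = 8.8 mm and α/2 = 1°, tan(α/2) ≈ 0.01746, so f ≈ 8.8 / 0.03491 ≈ 252.0758 mm.

252.076 mm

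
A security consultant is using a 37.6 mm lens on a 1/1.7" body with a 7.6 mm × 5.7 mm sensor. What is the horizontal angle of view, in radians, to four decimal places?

0.2014 rad

Angle of view α = 2·arctan(w/2f) with w = 7.6 mm and f = 37.6 mm.
w/2f = 0.10106; arctan(0.10106) ≈ 0.1007 rad, so α ≈ 0.2014 rad.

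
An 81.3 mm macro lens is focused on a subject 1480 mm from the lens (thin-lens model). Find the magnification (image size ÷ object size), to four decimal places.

Thin lens: 1/f = 1/dₒ + 1/dᵢ → 1/dᵢ = 1/81.3 − 1/1480 = 0.0116244 mm⁻¹, so dᵢ ≈ 86.0256 mm.
Magnification m = dᵢ/dₒ = 86.0256/1480 ≈ 0.05813.

0.0581×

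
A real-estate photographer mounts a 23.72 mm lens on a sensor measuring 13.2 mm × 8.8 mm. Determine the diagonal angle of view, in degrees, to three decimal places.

Sensor diagonal = √(13.2² + 8.8²) = √251.6800 ≈ 15.8644 mm.
Angle of view α = 2·arctan(d/2f) with d = 15.8644 mm and f = 23.72 mm.
d/2f = 0.33441; arctan(0.33441) ≈ 18.4905°, so α ≈ 36.9809°.

36.981°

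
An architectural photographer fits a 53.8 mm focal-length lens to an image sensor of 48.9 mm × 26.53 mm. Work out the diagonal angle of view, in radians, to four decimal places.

0.9544 rad

Sensor diagonal = √(48.9² + 26.53²) = √3095.0509 ≈ 55.6332 mm.
Angle of view α = 2·arctan(d/2f) with d = 55.6332 mm and f = 53.8 mm.
d/2f = 0.51704; arctan(0.51704) ≈ 0.4772 rad, so α ≈ 0.9544 rad.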